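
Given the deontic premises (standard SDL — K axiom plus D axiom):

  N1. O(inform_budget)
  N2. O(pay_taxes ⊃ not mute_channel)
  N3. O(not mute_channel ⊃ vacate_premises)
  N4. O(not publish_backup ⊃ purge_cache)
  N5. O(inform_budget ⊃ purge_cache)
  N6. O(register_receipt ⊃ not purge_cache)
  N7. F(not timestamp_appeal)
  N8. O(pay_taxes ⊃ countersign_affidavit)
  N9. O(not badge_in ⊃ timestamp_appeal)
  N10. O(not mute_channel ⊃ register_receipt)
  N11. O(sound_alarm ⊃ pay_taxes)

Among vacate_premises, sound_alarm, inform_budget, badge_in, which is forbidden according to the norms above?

From premise 1 we have O(inform_budget).
With premise 5, O(inform_budget ⊃ purge_cache), the K-axiom yields O(purge_cache).
Premise 6, O(register_receipt ⊃ not purge_cache), contraposes to O(purge_cache ⊃ not register_receipt); with O(purge_cache) we get O(not register_receipt).
Premise 10 is O(not mute_channel ⊃ register_receipt); contrapositively O(not register_receipt ⊃ mute_channel). Since O(not register_receipt) holds, K gives O(mute_channel).
Premise 2 is O(pay_taxes ⊃ not mute_channel); contrapositively O(mute_channel ⊃ not pay_taxes). Since O(mute_channel) holds, K gives O(not pay_taxes).
The contrapositive of premise 11 (O(sound_alarm ⊃ pay_taxes)) is O(not pay_taxes ⊃ not sound_alarm), and O(not pay_taxes) is already established, so O(not sound_alarm).
So O(not sound_alarm) holds, i.e. sound_alarm is forbidden. None of the other listed options is forbidden under the premises.

sound_alarm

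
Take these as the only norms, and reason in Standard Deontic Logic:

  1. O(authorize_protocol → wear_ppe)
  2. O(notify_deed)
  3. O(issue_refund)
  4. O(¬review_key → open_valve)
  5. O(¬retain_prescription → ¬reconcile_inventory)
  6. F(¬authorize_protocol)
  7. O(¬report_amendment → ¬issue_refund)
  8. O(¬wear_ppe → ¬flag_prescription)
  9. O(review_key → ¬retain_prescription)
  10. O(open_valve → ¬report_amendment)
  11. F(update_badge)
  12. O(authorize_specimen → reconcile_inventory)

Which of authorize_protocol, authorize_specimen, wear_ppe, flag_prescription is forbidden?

Premise 3 gives O(issue_refund).
The contrapositive of premise 7 (O(¬report_amendment → ¬issue_refund)) is O(issue_refund → report_amendment), and O(issue_refund) is already established, so O(report_amendment).
Premise 10, O(open_valve → ¬report_amendment), contraposes to O(report_amendment → ¬open_valve); with O(report_amendment) we get O(¬open_valve).
The contrapositive of premise 4 (O(¬review_key → open_valve)) is O(¬open_valve → review_key), and O(¬open_valve) is already established, so O(review_key).
From O(review_key) and premise 9, O(review_key → ¬retain_prescription), we obtain O(¬retain_prescription).
Applying K to premise 5 (O(¬retain_prescription → ¬reconcile_inventory)) and O(¬retain_prescription) yields O(¬reconcile_inventory).
Premise 12 is O(authorize_specimen → reconcile_inventory); contrapositively O(¬reconcile_inventory → ¬authorize_specimen). Since O(¬reconcile_inventory) holds, K gives O(¬authorize_specimen).
So O(¬authorize_specimen) holds, i.e. authorize_specimen is forbidden. None of the other listed options is forbidden under the premises.

authorize_specimen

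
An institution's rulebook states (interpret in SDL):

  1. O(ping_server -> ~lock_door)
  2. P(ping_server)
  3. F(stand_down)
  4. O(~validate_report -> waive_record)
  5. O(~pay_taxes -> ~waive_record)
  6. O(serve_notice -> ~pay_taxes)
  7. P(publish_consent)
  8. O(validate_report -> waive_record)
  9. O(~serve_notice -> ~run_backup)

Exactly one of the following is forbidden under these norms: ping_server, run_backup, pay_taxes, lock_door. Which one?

run_backup

Premises 4 and 8 are O(~validate_report -> waive_record) and O(validate_report -> waive_record); every ideal world satisfies ~validate_report or validate_report, so in either case waive_record holds — hence O(waive_record).
The contrapositive of premise 5 (O(~pay_taxes -> ~waive_record)) is O(waive_record -> pay_taxes), and O(waive_record) is already established, so O(pay_taxes).
The contrapositive of premise 6 (O(serve_notice -> ~pay_taxes)) is O(pay_taxes -> ~serve_notice), and O(pay_taxes) is already established, so O(~serve_notice).
From O(~serve_notice) and premise 9, O(~serve_notice -> ~run_backup), we obtain O(~run_backup).
So O(~run_backup) holds, i.e. run_backup is forbidden. None of the other listed options is forbidden under the premises.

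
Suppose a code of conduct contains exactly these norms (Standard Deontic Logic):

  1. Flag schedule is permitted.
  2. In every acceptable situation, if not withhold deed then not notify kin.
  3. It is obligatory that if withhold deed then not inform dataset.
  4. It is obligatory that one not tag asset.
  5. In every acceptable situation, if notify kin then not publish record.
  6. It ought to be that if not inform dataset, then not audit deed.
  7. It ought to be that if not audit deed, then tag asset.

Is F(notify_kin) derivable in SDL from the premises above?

Yes

From premise 4 we have O(¬tag_asset).
Premise 7, O(¬audit_deed → tag_asset), contraposes to O(¬tag_asset → audit_deed); with O(¬tag_asset) we get O(audit_deed).
The contrapositive of premise 6 (O(¬inform_dataset → ¬audit_deed)) is O(audit_deed → inform_dataset), and O(audit_deed) is already established, so O(inform_dataset).
Premise 3, O(withhold_deed → ¬inform_dataset), contraposes to O(inform_dataset → ¬withhold_deed); with O(inform_dataset) we get O(¬withhold_deed).
From O(¬withhold_deed) and premise 2, O(¬withhold_deed → ¬notify_kin), we obtain O(¬notify_kin).
Premises 1, 5 do not contribute to this derivation.
So O(¬notify_kin) holds, i.e. F(notify_kin). The claim follows.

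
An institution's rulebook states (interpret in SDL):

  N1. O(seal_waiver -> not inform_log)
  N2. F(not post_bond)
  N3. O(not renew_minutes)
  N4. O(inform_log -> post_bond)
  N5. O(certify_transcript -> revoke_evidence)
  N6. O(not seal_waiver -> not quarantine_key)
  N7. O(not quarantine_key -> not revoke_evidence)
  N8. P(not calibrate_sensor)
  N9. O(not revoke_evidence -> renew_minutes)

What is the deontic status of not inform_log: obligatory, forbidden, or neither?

Obligatory

From premise 3 we have O(not renew_minutes).
The contrapositive of premise 9 (O(not revoke_evidence -> renew_minutes)) is O(not renew_minutes -> revoke_evidence), and O(not renew_minutes) is already established, so O(revoke_evidence).
Premise 7 is O(not quarantine_key -> not revoke_evidence); contrapositively O(revoke_evidence -> quarantine_key). Since O(revoke_evidence) holds, K gives O(quarantine_key).
Premise 6 is O(not seal_waiver -> not quarantine_key); contrapositively O(quarantine_key -> seal_waiver). Since O(quarantine_key) holds, K gives O(seal_waiver).
Premise 1 is O(seal_waiver -> not inform_log); since O(seal_waiver), deontic closure gives O(not inform_log).
Premises 2, 4, 5, 8 do not contribute to this derivation.
Hence not inform_log is obligatory.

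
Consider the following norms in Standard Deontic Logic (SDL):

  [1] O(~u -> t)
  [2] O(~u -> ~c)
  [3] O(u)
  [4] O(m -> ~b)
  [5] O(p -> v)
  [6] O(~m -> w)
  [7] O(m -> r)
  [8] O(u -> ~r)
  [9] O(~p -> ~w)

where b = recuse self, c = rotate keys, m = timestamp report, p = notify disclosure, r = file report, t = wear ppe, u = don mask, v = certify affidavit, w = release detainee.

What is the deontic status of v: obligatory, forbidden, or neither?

From premise 3 we have O(u).
Premise 8 is O(u -> ~r); since O(u), deontic closure gives O(~r).
Premise 7 is O(m -> r); contrapositively O(~r -> ~m). Since O(~r) holds, K gives O(~m).
Applying K to premise 6 (O(~m -> w)) and O(~m) yields O(w).
Premise 9 is O(~p -> ~w); contrapositively O(w -> p). Since O(w) holds, K gives O(p).
Premise 5 is O(p -> v); since O(p), deontic closure gives O(v).
Premises 1, 2, 4 do not contribute to this derivation.
Hence v is obligatory.

Obligatory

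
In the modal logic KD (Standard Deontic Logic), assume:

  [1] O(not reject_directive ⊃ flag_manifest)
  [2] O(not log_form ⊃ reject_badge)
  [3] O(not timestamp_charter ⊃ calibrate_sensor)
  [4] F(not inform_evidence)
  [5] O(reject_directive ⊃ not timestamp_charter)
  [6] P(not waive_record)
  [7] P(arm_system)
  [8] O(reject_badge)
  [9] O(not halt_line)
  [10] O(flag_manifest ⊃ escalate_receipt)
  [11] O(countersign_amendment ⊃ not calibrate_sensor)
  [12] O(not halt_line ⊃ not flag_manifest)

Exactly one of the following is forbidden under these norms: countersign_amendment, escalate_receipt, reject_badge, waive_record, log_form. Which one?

countersign_amendment

Premise 9 states O(not halt_line) outright.
Premise 12 is O(not halt_line ⊃ not flag_manifest); since O(not halt_line), deontic closure gives O(not flag_manifest).
Premise 1, O(not reject_directive ⊃ flag_manifest), contraposes to O(not flag_manifest ⊃ reject_directive); with O(not flag_manifest) we get O(reject_directive).
Applying K to premise 5 (O(reject_directive ⊃ not timestamp_charter)) and O(reject_directive) yields O(not timestamp_charter).
From O(not timestamp_charter) and premise 3, O(not timestamp_charter ⊃ calibrate_sensor), we obtain O(calibrate_sensor).
Premise 11 is O(countersign_amendment ⊃ not calibrate_sensor); contrapositively O(calibrate_sensor ⊃ not countersign_amendment). Since O(calibrate_sensor) holds, K gives O(not countersign_amendment).
So O(not countersign_amendment) holds, i.e. countersign_amendment is forbidden. None of the other listed options is forbidden under the premises.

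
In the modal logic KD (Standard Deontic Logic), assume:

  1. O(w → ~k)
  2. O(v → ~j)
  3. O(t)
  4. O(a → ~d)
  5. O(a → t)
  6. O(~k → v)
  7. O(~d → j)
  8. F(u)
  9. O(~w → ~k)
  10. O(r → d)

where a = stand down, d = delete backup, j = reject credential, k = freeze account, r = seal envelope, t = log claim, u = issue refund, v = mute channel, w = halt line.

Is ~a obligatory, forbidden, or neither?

Obligatory

Premises 1 and 9 are O(w → ~k) and O(~w → ~k); every ideal world satisfies w or ~w, so in either case ~k holds — hence O(~k).
Applying K to premise 6 (O(~k → v)) and O(~k) yields O(v).
With premise 2, O(v → ~j), the K-axiom yields O(~j).
The contrapositive of premise 7 (O(~d → j)) is O(~j → d), and O(~j) is already established, so O(d).
The contrapositive of premise 4 (O(a → ~d)) is O(d → ~a), and O(d) is already established, so O(~a).
Premises 3, 5, 8, 10 do not contribute to this derivation.
Hence ~a is obligatory.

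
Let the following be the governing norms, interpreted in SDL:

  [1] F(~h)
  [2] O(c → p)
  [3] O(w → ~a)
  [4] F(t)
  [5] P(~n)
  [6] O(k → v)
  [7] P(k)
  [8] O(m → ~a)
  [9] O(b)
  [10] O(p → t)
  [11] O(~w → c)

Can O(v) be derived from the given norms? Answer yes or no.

Premise 6 is O(k → v), but O(k) is not derivable from the premises (the permission P(k) asserts only ~O(~k), not O(k)), so it does not yield O(v).
No other premise forces O(v). An ideal world satisfying every premise can still have v false, so O(v) is not derivable.

No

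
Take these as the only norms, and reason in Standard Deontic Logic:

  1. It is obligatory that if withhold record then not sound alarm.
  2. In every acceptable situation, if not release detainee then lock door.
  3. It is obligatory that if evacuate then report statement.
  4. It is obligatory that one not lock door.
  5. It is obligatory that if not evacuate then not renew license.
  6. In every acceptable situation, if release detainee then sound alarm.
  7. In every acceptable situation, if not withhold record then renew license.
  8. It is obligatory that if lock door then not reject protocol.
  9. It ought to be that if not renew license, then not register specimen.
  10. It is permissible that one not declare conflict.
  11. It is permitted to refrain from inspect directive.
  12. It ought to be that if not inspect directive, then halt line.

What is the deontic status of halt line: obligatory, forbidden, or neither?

Neither

Premise 12 is O(¬inspect_directive → halt_line), but O(¬inspect_directive) is not derivable from the premises (the permission P(¬inspect_directive) asserts only ¬O(inspect_directive), not O(¬inspect_directive)), so it does not yield O(halt_line).
No premise or chain of K-axiom applications forces O(halt_line), and none forces O(¬halt_line). So halt_line is neither obligatory nor forbidden under these norms.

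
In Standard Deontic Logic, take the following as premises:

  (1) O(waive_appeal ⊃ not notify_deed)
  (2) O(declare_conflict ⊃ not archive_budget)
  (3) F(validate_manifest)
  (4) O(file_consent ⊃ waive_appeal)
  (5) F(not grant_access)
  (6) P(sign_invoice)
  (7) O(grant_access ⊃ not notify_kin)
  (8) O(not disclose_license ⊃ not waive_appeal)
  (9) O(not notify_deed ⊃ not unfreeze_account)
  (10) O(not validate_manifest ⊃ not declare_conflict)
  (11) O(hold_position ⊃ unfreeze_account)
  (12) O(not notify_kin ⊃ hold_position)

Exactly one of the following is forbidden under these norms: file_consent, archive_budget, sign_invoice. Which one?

file_consent

Premise 5, F(not grant_access), is equivalent to O(grant_access).
From O(grant_access) and premise 7, O(grant_access ⊃ not notify_kin), we obtain O(not notify_kin).
From O(not notify_kin) and premise 12, O(not notify_kin ⊃ hold_position), we obtain O(hold_position).
Applying K to premise 11 (O(hold_position ⊃ unfreeze_account)) and O(hold_position) yields O(unfreeze_account).
The contrapositive of premise 9 (O(not notify_deed ⊃ not unfreeze_account)) is O(unfreeze_account ⊃ notify_deed), and O(unfreeze_account) is already established, so O(notify_deed).
Premise 1, O(waive_appeal ⊃ not notify_deed), contraposes to O(notify_deed ⊃ not waive_appeal); with O(notify_deed) we get O(not waive_appeal).
The contrapositive of premise 4 (O(file_consent ⊃ waive_appeal)) is O(not waive_appeal ⊃ not file_consent), and O(not waive_appeal) is already established, so O(not file_consent).
So O(not file_consent) holds, i.e. file_consent is forbidden. None of the other listed options is forbidden under the premises.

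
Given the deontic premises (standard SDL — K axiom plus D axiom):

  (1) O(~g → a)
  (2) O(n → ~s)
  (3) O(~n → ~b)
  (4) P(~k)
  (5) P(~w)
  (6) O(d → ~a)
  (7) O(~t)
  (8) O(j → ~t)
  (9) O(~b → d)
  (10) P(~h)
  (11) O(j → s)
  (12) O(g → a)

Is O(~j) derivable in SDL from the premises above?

By case analysis on g: premise 12 gives O(g → a) and premise 1 gives O(~g → a), so O(a) either way.
The contrapositive of premise 6 (O(d → ~a)) is O(a → ~d), and O(a) is already established, so O(~d).
Premise 9 is O(~b → d); contrapositively O(~d → b). Since O(~d) holds, K gives O(b).
Premise 3 is O(~n → ~b); contrapositively O(b → n). Since O(b) holds, K gives O(n).
With premise 2, O(n → ~s), the K-axiom yields O(~s).
The contrapositive of premise 11 (O(j → s)) is O(~s → ~j), and O(~s) is already established, so O(~j).
Premises 4, 5, 7, 8, 10 do not contribute to this derivation.
So O(~j) follows.

Yes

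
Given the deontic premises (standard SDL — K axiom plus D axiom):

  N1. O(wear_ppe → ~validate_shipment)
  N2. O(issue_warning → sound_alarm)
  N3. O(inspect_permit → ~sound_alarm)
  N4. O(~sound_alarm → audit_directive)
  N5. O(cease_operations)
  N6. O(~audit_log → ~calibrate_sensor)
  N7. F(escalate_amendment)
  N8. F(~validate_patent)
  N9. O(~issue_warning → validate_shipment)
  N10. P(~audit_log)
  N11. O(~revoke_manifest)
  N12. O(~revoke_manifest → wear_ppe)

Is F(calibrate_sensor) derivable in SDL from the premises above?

Premise 6 is O(~audit_log → ~calibrate_sensor), but O(~audit_log) is not derivable from the premises (the permission P(~audit_log) asserts only ~O(audit_log), not O(~audit_log)), so it does not yield O(~calibrate_sensor).
No other premise forces O(~calibrate_sensor). An ideal world satisfying every premise can still have calibrate_sensor true, so F(calibrate_sensor) is not derivable.

No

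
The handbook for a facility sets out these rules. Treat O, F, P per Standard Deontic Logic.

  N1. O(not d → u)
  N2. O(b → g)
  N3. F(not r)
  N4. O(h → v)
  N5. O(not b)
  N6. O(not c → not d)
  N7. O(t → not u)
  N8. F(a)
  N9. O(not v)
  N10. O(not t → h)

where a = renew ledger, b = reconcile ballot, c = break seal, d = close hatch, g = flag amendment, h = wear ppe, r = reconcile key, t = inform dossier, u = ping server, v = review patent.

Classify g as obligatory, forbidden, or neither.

Premise 2 is O(b → g), but O(b) is not derivable from the premises, so it does not yield O(g).
No premise or chain of K-axiom applications forces O(g), and none forces O(not g). So g is neither obligatory nor forbidden under these norms.

Neither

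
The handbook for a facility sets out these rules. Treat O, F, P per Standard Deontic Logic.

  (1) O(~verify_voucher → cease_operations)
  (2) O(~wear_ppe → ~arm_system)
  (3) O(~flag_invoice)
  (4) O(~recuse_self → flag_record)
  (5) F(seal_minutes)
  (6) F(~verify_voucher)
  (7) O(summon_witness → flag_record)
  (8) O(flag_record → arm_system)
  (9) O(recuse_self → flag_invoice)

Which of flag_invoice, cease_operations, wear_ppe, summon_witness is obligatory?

Premise 3 states O(~flag_invoice) outright.
The contrapositive of premise 9 (O(recuse_self → flag_invoice)) is O(~flag_invoice → ~recuse_self), and O(~flag_invoice) is already established, so O(~recuse_self).
From O(~recuse_self) and premise 4, O(~recuse_self → flag_record), we obtain O(flag_record).
Premise 8 is O(flag_record → arm_system); since O(flag_record), deontic closure gives O(arm_system).
Premise 2 is O(~wear_ppe → ~arm_system); contrapositively O(arm_system → wear_ppe). Since O(arm_system) holds, K gives O(wear_ppe).
So O(wear_ppe) holds — wear_ppe is obligatory. None of the other listed options is made obligatory by any chain of premises.

wear_ppe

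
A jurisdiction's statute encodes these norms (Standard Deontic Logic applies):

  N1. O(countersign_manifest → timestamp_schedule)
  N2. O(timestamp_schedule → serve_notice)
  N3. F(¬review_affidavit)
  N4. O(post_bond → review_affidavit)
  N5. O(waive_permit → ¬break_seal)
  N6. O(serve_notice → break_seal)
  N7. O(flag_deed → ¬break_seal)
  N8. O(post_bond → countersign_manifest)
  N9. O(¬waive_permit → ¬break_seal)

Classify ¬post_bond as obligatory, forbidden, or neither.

Obligatory

By case analysis on waive_permit: premise 5 gives O(waive_permit → ¬break_seal) and premise 9 gives O(¬waive_permit → ¬break_seal), so O(¬break_seal) either way.
Premise 6, O(serve_notice → break_seal), contraposes to O(¬break_seal → ¬serve_notice); with O(¬break_seal) we get O(¬serve_notice).
Premise 2 is O(timestamp_schedule → serve_notice); contrapositively O(¬serve_notice → ¬timestamp_schedule). Since O(¬serve_notice) holds, K gives O(¬timestamp_schedule).
Premise 1, O(countersign_manifest → timestamp_schedule), contraposes to O(¬timestamp_schedule → ¬countersign_manifest); with O(¬timestamp_schedule) we get O(¬countersign_manifest).
Premise 8 is O(post_bond → countersign_manifest); contrapositively O(¬countersign_manifest → ¬post_bond). Since O(¬countersign_manifest) holds, K gives O(¬post_bond).
Premises 3, 4, 7 do not contribute to this derivation.
Hence ¬post_bond is obligatory.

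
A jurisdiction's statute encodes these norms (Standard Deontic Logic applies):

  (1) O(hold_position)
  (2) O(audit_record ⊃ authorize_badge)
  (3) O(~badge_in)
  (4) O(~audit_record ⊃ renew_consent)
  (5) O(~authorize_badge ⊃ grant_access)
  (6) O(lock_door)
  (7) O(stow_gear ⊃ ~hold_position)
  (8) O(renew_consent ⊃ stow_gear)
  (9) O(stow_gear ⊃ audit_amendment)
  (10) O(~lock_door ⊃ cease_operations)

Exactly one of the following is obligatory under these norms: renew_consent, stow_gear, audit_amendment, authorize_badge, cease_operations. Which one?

Premise 1 states O(hold_position) outright.
The contrapositive of premise 7 (O(stow_gear ⊃ ~hold_position)) is O(hold_position ⊃ ~stow_gear), and O(hold_position) is already established, so O(~stow_gear).
Premise 8 is O(renew_consent ⊃ stow_gear); contrapositively O(~stow_gear ⊃ ~renew_consent). Since O(~stow_gear) holds, K gives O(~renew_consent).
Premise 4, O(~audit_record ⊃ renew_consent), contraposes to O(~renew_consent ⊃ audit_record); with O(~renew_consent) we get O(audit_record).
From O(audit_record) and premise 2, O(audit_record ⊃ authorize_badge), we obtain O(authorize_badge).
So O(authorize_badge) holds — authorize_badge is obligatory. None of the other listed options is made obligatory by any chain of premises.

authorize_badge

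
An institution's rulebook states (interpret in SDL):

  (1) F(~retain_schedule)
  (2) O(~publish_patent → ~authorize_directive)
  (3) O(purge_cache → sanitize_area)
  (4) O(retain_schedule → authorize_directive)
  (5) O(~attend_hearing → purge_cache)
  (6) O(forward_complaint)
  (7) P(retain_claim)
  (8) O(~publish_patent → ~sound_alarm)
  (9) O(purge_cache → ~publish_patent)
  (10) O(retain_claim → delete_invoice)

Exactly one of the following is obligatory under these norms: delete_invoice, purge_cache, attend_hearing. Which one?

attend_hearing

Premise 1 is F(~retain_schedule), i.e. O(retain_schedule).
From O(retain_schedule) and premise 4, O(retain_schedule → authorize_directive), we obtain O(authorize_directive).
The contrapositive of premise 2 (O(~publish_patent → ~authorize_directive)) is O(authorize_directive → publish_patent), and O(authorize_directive) is already established, so O(publish_patent).
The contrapositive of premise 9 (O(purge_cache → ~publish_patent)) is O(publish_patent → ~purge_cache), and O(publish_patent) is already established, so O(~purge_cache).
Premise 5 is O(~attend_hearing → purge_cache); contrapositively O(~purge_cache → attend_hearing). Since O(~purge_cache) holds, K gives O(attend_hearing).
So O(attend_hearing) holds — attend_hearing is obligatory. None of the other listed options is made obligatory by any chain of premises.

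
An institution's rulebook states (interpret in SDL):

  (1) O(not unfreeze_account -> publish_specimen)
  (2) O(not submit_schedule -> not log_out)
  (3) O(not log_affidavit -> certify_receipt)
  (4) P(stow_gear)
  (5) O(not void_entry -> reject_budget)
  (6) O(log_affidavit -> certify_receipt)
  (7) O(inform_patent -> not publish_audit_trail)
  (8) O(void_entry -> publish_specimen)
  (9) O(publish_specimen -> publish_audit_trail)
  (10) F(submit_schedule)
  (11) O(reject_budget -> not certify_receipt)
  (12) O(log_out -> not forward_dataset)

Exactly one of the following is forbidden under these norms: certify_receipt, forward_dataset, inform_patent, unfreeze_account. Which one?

inform_patent

By case analysis on not log_affidavit: premise 3 gives O(not log_affidavit -> certify_receipt) and premise 6 gives O(log_affidavit -> certify_receipt), so O(certify_receipt) either way.
Premise 11 is O(reject_budget -> not certify_receipt); contrapositively O(certify_receipt -> not reject_budget). Since O(certify_receipt) holds, K gives O(not reject_budget).
Premise 5 is O(not void_entry -> reject_budget); contrapositively O(not reject_budget -> void_entry). Since O(not reject_budget) holds, K gives O(void_entry).
Premise 8 is O(void_entry -> publish_specimen); since O(void_entry), deontic closure gives O(publish_specimen).
From O(publish_specimen) and premise 9, O(publish_specimen -> publish_audit_trail), we obtain O(publish_audit_trail).
The contrapositive of premise 7 (O(inform_patent -> not publish_audit_trail)) is O(publish_audit_trail -> not inform_patent), and O(publish_audit_trail) is already established, so O(not inform_patent).
So O(not inform_patent) holds, i.e. inform_patent is forbidden. None of the other listed options is forbidden under the premises.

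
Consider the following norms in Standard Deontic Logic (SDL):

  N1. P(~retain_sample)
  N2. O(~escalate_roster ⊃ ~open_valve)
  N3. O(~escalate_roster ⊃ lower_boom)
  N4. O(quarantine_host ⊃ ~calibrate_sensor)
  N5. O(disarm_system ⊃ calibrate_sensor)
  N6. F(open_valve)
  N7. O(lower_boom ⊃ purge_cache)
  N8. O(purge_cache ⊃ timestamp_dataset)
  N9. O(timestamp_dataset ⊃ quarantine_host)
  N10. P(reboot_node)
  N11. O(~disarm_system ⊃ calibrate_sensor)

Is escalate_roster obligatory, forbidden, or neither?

Obligatory

Premises 11 and 5 cover both cases: O(~disarm_system ⊃ calibrate_sensor) and O(disarm_system ⊃ calibrate_sensor). Since ~disarm_system ∨ disarm_system is a tautology, O(calibrate_sensor) follows.
Premise 4, O(quarantine_host ⊃ ~calibrate_sensor), contraposes to O(calibrate_sensor ⊃ ~quarantine_host); with O(calibrate_sensor) we get O(~quarantine_host).
Premise 9 is O(timestamp_dataset ⊃ quarantine_host); contrapositively O(~quarantine_host ⊃ ~timestamp_dataset). Since O(~quarantine_host) holds, K gives O(~timestamp_dataset).
Premise 8 is O(purge_cache ⊃ timestamp_dataset); contrapositively O(~timestamp_dataset ⊃ ~purge_cache). Since O(~timestamp_dataset) holds, K gives O(~purge_cache).
Premise 7 is O(lower_boom ⊃ purge_cache); contrapositively O(~purge_cache ⊃ ~lower_boom). Since O(~purge_cache) holds, K gives O(~lower_boom).
Premise 3, O(~escalate_roster ⊃ lower_boom), contraposes to O(~lower_boom ⊃ escalate_roster); with O(~lower_boom) we get O(escalate_roster).
Premises 1, 2, 6, 10 do not contribute to this derivation.
Hence escalate_roster is obligatory.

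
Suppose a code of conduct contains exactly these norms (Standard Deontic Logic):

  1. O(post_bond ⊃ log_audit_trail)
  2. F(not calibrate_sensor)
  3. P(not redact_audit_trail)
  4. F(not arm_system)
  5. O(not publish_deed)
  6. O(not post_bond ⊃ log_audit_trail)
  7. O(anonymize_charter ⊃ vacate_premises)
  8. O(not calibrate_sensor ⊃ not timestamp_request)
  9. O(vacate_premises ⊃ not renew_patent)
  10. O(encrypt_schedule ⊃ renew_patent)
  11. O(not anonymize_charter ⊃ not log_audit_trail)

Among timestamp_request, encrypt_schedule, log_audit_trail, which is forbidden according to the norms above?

encrypt_schedule

By case analysis on not post_bond: premise 6 gives O(not post_bond ⊃ log_audit_trail) and premise 1 gives O(post_bond ⊃ log_audit_trail), so O(log_audit_trail) either way.
The contrapositive of premise 11 (O(not anonymize_charter ⊃ not log_audit_trail)) is O(log_audit_trail ⊃ anonymize_charter), and O(log_audit_trail) is already established, so O(anonymize_charter).
With premise 7, O(anonymize_charter ⊃ vacate_premises), the K-axiom yields O(vacate_premises).
Applying K to premise 9 (O(vacate_premises ⊃ not renew_patent)) and O(vacate_premises) yields O(not renew_patent).
Premise 10 is O(encrypt_schedule ⊃ renew_patent); contrapositively O(not renew_patent ⊃ not encrypt_schedule). Since O(not renew_patent) holds, K gives O(not encrypt_schedule).
So O(not encrypt_schedule) holds, i.e. encrypt_schedule is forbidden. None of the other listed options is forbidden under the premises.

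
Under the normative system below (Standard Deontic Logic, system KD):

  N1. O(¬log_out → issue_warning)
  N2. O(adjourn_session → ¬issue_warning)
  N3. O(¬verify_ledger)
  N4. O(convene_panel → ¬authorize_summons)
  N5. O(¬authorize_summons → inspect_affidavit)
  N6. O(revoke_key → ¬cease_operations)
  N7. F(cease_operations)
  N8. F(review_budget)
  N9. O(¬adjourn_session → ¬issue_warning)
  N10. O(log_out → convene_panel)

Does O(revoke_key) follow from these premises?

Premise 6 is O(revoke_key → ¬cease_operations); even if O(¬cease_operations) held, inferring O(revoke_key) would be affirming the consequent — invalid.
No other premise forces O(revoke_key). An ideal world satisfying every premise can still have revoke_key false, so O(revoke_key) is not derivable.

No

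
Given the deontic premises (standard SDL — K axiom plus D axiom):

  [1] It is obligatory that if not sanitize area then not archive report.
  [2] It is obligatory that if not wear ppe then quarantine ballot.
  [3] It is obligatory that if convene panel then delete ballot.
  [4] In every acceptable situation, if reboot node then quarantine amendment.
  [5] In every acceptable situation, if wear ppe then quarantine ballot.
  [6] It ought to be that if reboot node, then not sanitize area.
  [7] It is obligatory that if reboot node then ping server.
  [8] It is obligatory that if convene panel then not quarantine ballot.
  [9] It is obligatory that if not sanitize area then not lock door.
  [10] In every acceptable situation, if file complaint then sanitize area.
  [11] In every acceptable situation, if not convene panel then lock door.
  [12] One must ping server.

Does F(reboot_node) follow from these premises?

Premises 2 and 5 are O(¬wear_ppe → quarantine_ballot) and O(wear_ppe → quarantine_ballot); every ideal world satisfies ¬wear_ppe or wear_ppe, so in either case quarantine_ballot holds — hence O(quarantine_ballot).
The contrapositive of premise 8 (O(convene_panel → ¬quarantine_ballot)) is O(quarantine_ballot → ¬convene_panel), and O(quarantine_ballot) is already established, so O(¬convene_panel).
Applying K to premise 11 (O(¬convene_panel → lock_door)) and O(¬convene_panel) yields O(lock_door).
Premise 9 is O(¬sanitize_area → ¬lock_door); contrapositively O(lock_door → sanitize_area). Since O(lock_door) holds, K gives O(sanitize_area).
Premise 6, O(reboot_node → ¬sanitize_area), contraposes to O(sanitize_area → ¬reboot_node); with O(sanitize_area) we get O(¬reboot_node).
Premises 1, 3, 4, 7, 10, 12 do not contribute to this derivation.
So O(¬reboot_node) holds, i.e. F(reboot_node). The claim follows.

Yes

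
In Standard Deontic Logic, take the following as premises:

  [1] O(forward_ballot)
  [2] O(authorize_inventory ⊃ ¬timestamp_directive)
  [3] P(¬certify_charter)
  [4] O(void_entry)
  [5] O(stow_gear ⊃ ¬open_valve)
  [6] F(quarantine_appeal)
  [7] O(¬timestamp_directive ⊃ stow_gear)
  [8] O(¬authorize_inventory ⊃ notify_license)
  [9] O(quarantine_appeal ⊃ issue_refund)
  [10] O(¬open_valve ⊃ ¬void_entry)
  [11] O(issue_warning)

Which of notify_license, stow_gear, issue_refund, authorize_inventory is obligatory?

notify_license

Premise 4 states O(void_entry) outright.
Premise 10 is O(¬open_valve ⊃ ¬void_entry); contrapositively O(void_entry ⊃ open_valve). Since O(void_entry) holds, K gives O(open_valve).
Premise 5, O(stow_gear ⊃ ¬open_valve), contraposes to O(open_valve ⊃ ¬stow_gear); with O(open_valve) we get O(¬stow_gear).
Premise 7 is O(¬timestamp_directive ⊃ stow_gear); contrapositively O(¬stow_gear ⊃ timestamp_directive). Since O(¬stow_gear) holds, K gives O(timestamp_directive).
The contrapositive of premise 2 (O(authorize_inventory ⊃ ¬timestamp_directive)) is O(timestamp_directive ⊃ ¬authorize_inventory), and O(timestamp_directive) is already established, so O(¬authorize_inventory).
From O(¬authorize_inventory) and premise 8, O(¬authorize_inventory ⊃ notify_license), we obtain O(notify_license).
So O(notify_license) holds — notify_license is obligatory. None of the other listed options is made obligatory by any chain of premises.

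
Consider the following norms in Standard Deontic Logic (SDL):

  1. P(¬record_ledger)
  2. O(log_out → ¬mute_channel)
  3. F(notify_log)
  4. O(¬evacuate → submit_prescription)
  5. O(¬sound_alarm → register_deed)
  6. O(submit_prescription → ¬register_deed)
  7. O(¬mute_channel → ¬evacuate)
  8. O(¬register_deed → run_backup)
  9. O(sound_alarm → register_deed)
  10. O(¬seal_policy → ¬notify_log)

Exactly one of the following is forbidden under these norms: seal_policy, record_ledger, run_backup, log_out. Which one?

log_out

By case analysis on sound_alarm: premise 9 gives O(sound_alarm → register_deed) and premise 5 gives O(¬sound_alarm → register_deed), so O(register_deed) either way.
Premise 6 is O(submit_prescription → ¬register_deed); contrapositively O(register_deed → ¬submit_prescription). Since O(register_deed) holds, K gives O(¬submit_prescription).
Premise 4 is O(¬evacuate → submit_prescription); contrapositively O(¬submit_prescription → evacuate). Since O(¬submit_prescription) holds, K gives O(evacuate).
Premise 7 is O(¬mute_channel → ¬evacuate); contrapositively O(evacuate → mute_channel). Since O(evacuate) holds, K gives O(mute_channel).
Premise 2, O(log_out → ¬mute_channel), contraposes to O(mute_channel → ¬log_out); with O(mute_channel) we get O(¬log_out).
So O(¬log_out) holds, i.e. log_out is forbidden. None of the other listed options is forbidden under the premises.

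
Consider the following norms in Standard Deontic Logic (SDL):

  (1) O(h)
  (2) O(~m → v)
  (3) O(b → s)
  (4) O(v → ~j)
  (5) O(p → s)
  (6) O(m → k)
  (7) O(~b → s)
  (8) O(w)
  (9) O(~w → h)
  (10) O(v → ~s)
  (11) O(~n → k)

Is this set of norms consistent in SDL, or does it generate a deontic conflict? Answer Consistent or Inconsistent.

Premise 9 is O(~w → h); even if O(h) held, inferring O(~w) would be affirming the consequent — invalid.
So O(~w) is not derivable, and the apparent clash with O(w) does not arise.
A world satisfying every obligation exists (e.g. b=false, h=true, j=false, k=true, m=true, n=false, p=false, s=true, v=false, w=true); no atom is both obligatory and forbidden, so the set is consistent.

Consistent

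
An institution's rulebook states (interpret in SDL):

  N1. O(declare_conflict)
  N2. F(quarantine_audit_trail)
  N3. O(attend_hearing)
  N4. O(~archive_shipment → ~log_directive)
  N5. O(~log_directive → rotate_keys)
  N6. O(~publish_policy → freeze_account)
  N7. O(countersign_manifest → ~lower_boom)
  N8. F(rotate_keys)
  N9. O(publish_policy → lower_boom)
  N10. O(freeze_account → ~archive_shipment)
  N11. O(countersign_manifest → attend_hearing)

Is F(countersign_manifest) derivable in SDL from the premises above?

Yes

Premise 8, F(rotate_keys), is equivalent to O(~rotate_keys).
Premise 5 is O(~log_directive → rotate_keys); contrapositively O(~rotate_keys → log_directive). Since O(~rotate_keys) holds, K gives O(log_directive).
Premise 4 is O(~archive_shipment → ~log_directive); contrapositively O(log_directive → archive_shipment). Since O(log_directive) holds, K gives O(archive_shipment).
The contrapositive of premise 10 (O(freeze_account → ~archive_shipment)) is O(archive_shipment → ~freeze_account), and O(archive_shipment) is already established, so O(~freeze_account).
Premise 6, O(~publish_policy → freeze_account), contraposes to O(~freeze_account → publish_policy); with O(~freeze_account) we get O(publish_policy).
From O(publish_policy) and premise 9, O(publish_policy → lower_boom), we obtain O(lower_boom).
The contrapositive of premise 7 (O(countersign_manifest → ~lower_boom)) is O(lower_boom → ~countersign_manifest), and O(lower_boom) is already established, so O(~countersign_manifest).
Premises 1, 2, 3, 11 do not contribute to this derivation.
So O(~countersign_manifest) holds, i.e. F(countersign_manifest). The claim follows.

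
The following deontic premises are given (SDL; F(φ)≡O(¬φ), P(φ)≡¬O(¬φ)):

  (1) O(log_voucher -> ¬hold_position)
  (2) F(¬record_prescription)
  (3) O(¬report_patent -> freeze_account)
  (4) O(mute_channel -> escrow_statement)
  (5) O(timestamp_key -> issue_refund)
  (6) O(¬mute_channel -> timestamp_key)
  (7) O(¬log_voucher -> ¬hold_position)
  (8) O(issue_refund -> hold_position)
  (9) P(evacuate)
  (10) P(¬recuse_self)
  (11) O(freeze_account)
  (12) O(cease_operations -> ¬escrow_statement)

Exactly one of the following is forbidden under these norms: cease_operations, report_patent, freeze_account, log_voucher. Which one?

By case analysis on ¬log_voucher: premise 7 gives O(¬log_voucher -> ¬hold_position) and premise 1 gives O(log_voucher -> ¬hold_position), so O(¬hold_position) either way.
The contrapositive of premise 8 (O(issue_refund -> hold_position)) is O(¬hold_position -> ¬issue_refund), and O(¬hold_position) is already established, so O(¬issue_refund).
Premise 5, O(timestamp_key -> issue_refund), contraposes to O(¬issue_refund -> ¬timestamp_key); with O(¬issue_refund) we get O(¬timestamp_key).
Premise 6 is O(¬mute_channel -> timestamp_key); contrapositively O(¬timestamp_key -> mute_channel). Since O(¬timestamp_key) holds, K gives O(mute_channel).
With premise 4, O(mute_channel -> escrow_statement), the K-axiom yields O(escrow_statement).
Premise 12, O(cease_operations -> ¬escrow_statement), contraposes to O(escrow_statement -> ¬cease_operations); with O(escrow_statement) we get O(¬cease_operations).
So O(¬cease_operations) holds, i.e. cease_operations is forbidden. None of the other listed options is forbidden under the premises.

cease_operations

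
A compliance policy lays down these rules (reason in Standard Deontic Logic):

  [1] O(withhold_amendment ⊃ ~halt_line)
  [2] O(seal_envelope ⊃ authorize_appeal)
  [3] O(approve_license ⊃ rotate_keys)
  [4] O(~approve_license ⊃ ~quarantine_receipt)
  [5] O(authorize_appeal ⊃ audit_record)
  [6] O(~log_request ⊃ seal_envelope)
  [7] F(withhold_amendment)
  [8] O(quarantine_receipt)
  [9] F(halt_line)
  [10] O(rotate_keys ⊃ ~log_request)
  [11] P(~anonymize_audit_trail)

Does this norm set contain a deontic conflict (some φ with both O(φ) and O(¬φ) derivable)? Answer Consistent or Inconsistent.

Premise 1 is O(withhold_amendment ⊃ ~halt_line); even if O(~halt_line) held, inferring O(withhold_amendment) would be affirming the consequent — invalid.
So O(withhold_amendment) is not derivable, and the apparent clash with O(~withhold_amendment) does not arise.
A world satisfying every obligation exists (e.g. anonymize_audit_trail=false, approve_license=true, audit_record=true, authorize_appeal=true, halt_line=false, log_request=false, quarantine_receipt=true, rotate_keys=true, seal_envelope=true, withhold_amendment=false); no atom is both obligatory and forbidden, so the set is consistent.

Consistent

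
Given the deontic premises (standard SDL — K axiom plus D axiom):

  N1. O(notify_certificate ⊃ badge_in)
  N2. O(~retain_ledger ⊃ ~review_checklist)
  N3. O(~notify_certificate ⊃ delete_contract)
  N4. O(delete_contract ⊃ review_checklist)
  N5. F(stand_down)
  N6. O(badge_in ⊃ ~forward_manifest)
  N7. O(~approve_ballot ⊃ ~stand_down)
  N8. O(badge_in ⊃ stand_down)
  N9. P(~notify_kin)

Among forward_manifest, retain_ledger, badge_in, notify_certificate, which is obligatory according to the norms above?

Premise 5, F(stand_down), is equivalent to O(~stand_down).
Premise 8 is O(badge_in ⊃ stand_down); contrapositively O(~stand_down ⊃ ~badge_in). Since O(~stand_down) holds, K gives O(~badge_in).
Premise 1, O(notify_certificate ⊃ badge_in), contraposes to O(~badge_in ⊃ ~notify_certificate); with O(~badge_in) we get O(~notify_certificate).
Applying K to premise 3 (O(~notify_certificate ⊃ delete_contract)) and O(~notify_certificate) yields O(delete_contract).
With premise 4, O(delete_contract ⊃ review_checklist), the K-axiom yields O(review_checklist).
Premise 2 is O(~retain_ledger ⊃ ~review_checklist); contrapositively O(review_checklist ⊃ retain_ledger). Since O(review_checklist) holds, K gives O(retain_ledger).
So O(retain_ledger) holds — retain_ledger is obligatory. None of the other listed options is made obligatory by any chain of premises.

retain_ledger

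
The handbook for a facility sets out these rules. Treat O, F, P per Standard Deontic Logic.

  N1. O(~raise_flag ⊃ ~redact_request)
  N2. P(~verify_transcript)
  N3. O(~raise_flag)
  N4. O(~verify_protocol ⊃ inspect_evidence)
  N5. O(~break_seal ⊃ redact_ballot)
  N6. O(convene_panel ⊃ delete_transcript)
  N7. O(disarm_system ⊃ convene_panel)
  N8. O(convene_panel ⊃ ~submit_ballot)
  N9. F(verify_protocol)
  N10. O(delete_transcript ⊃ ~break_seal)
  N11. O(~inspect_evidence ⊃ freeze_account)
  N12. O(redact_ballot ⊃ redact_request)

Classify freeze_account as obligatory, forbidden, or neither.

Premise 11 is O(~inspect_evidence ⊃ freeze_account), but O(~inspect_evidence) is not derivable from the premises, so it does not yield O(freeze_account).
No premise or chain of K-axiom applications forces O(freeze_account), and none forces O(~freeze_account). So freeze_account is neither obligatory nor forbidden under these norms.

Neither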